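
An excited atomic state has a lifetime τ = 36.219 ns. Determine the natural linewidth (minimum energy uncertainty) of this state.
9.087 neV

Using the energy-time uncertainty principle:
ΔEΔt ≥ ℏ/2

The lifetime τ represents the time uncertainty Δt.
The natural linewidth (minimum energy uncertainty) is:

ΔE = ℏ/(2τ)
ΔE = (1.055e-34 J·s) / (2 × 3.622e-08 s)
ΔE = 1.456e-27 J = 9.087 neV

This natural linewidth limits the precision of spectroscopic measurements.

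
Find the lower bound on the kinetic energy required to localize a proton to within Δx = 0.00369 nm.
380.979 meV

Localizing a particle requires giving it sufficient momentum uncertainty:

1. From uncertainty principle: Δp ≥ ℏ/(2Δx)
   Δp_min = (1.055e-34 J·s) / (2 × 3.690e-12 m)
   Δp_min = 1.429e-23 kg·m/s

2. This momentum uncertainty corresponds to kinetic energy:
   KE ≈ (Δp)²/(2m) = (1.429e-23)²/(2 × 1.673e-27 kg)
   KE = 6.104e-20 J = 380.979 meV

Tighter localization requires more energy.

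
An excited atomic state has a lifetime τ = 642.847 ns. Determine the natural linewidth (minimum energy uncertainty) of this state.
511.951 peV

Using the energy-time uncertainty principle:
ΔEΔt ≥ ℏ/2

The lifetime τ represents the time uncertainty Δt.
The natural linewidth (minimum energy uncertainty) is:

ΔE = ℏ/(2τ)
ΔE = (1.055e-34 J·s) / (2 × 6.428e-07 s)
ΔE = 8.202e-29 J = 511.951 peV

This natural linewidth limits the precision of spectroscopic measurements.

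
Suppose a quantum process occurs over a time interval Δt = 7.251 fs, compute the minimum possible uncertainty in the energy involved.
45.388 meV

Using the energy-time uncertainty principle:
ΔEΔt ≥ ℏ/2

The minimum uncertainty in energy is:
ΔE_min = ℏ/(2Δt)
ΔE_min = (1.055e-34 J·s) / (2 × 7.251e-15 s)
ΔE_min = 7.272e-21 J = 45.388 meV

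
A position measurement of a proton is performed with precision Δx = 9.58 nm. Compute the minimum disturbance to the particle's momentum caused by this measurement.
5.504 × 10^-27 kg·m/s

The uncertainty principle implies that measuring position disturbs momentum:
ΔxΔp ≥ ℏ/2

When we measure position with precision Δx, we necessarily introduce a momentum uncertainty:
Δp ≥ ℏ/(2Δx)
Δp_min = (1.055e-34 J·s) / (2 × 9.580e-09 m)
Δp_min = 5.504e-27 kg·m/s

The more precisely we measure position, the greater the momentum disturbance.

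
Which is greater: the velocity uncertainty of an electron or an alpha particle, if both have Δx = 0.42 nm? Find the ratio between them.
The electron has the larger minimum velocity uncertainty, by a ratio of 7294.3.

For both particles, Δp_min = ℏ/(2Δx) = 1.255e-25 kg·m/s (same for both).

The velocity uncertainty is Δv = Δp/m:
- electron: Δv = 1.255e-25 / 9.109e-31 = 1.378e+05 m/s = 137.819 km/s
- alpha particle: Δv = 1.255e-25 / 6.645e-27 = 1.889e+01 m/s = 18.894 m/s

Ratio: 1.378e+05 / 1.889e+01 = 7294.3

The lighter particle has larger velocity uncertainty because Δv ∝ 1/m.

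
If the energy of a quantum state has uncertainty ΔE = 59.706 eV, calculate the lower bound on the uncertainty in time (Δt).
5.512 as

Using the energy-time uncertainty principle:
ΔEΔt ≥ ℏ/2

The minimum uncertainty in time is:
Δt_min = ℏ/(2ΔE)
Δt_min = (1.055e-34 J·s) / (2 × 9.566e-18 J)
Δt_min = 5.512e-18 s = 5.512 as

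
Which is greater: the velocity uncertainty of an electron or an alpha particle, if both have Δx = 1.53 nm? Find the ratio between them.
The electron has the larger minimum velocity uncertainty, by a ratio of 7294.3.

For both particles, Δp_min = ℏ/(2Δx) = 3.446e-26 kg·m/s (same for both).

The velocity uncertainty is Δv = Δp/m:
- electron: Δv = 3.446e-26 / 9.109e-31 = 3.783e+04 m/s = 37.833 km/s
- alpha particle: Δv = 3.446e-26 / 6.645e-27 = 5.187e+00 m/s = 5.187 m/s

Ratio: 3.783e+04 / 5.187e+00 = 7294.3

The lighter particle has larger velocity uncertainty because Δv ∝ 1/m.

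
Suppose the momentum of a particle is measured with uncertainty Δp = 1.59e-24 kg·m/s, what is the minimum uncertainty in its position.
33.163 pm

Using the Heisenberg uncertainty principle:
ΔxΔp ≥ ℏ/2

The minimum uncertainty in position is:
Δx_min = ℏ/(2Δp)
Δx_min = (1.055e-34 J·s) / (2 × 1.590e-24 kg·m/s)
Δx_min = 3.316e-11 m = 33.163 pm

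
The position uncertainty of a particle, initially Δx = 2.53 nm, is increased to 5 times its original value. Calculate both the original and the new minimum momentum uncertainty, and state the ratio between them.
Original Δp_min = 2.084 × 10^-26 kg·m/s; new Δp'_min = 4.168 × 10^-27 kg·m/s; ratio Δp'_min/Δp_min = 1/5.

From the uncertainty principle ΔxΔp ≥ ℏ/2, the minimum momentum uncertainty is Δp_min = ℏ/(2Δx).

Original (Δx = 2.53 nm = 2.530e-09 m):
Δp_min = (1.055e-34 J·s)/(2 × 2.530e-09 m) = 2.084e-26 kg·m/s

When Δx → 5Δx:
Δp'_min = ℏ/(2 × 5Δx) = (1/5) × ℏ/(2Δx) = (1/5) × Δp_min
Δp'_min = 1/5 × 2.084e-26 kg·m/s = 4.168e-27 kg·m/s

Since Δp_min ∝ 1/Δx, when Δx is increased to 5 times its original value, Δp_min decreases to 1/5 of its original value.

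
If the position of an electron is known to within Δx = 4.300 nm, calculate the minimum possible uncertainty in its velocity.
13.461 km/s

Using the Heisenberg uncertainty principle and Δp = mΔv:
ΔxΔp ≥ ℏ/2
Δx(mΔv) ≥ ℏ/2

The minimum uncertainty in velocity is:
Δv_min = ℏ/(2mΔx)
Δv_min = (1.055e-34 J·s) / (2 × 9.109e-31 kg × 4.300e-09 m)
Δv_min = 1.346e+04 m/s = 13.461 km/s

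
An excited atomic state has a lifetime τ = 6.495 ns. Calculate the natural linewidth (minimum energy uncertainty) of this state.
50.671 neV

Using the energy-time uncertainty principle:
ΔEΔt ≥ ℏ/2

The lifetime τ represents the time uncertainty Δt.
The natural linewidth (minimum energy uncertainty) is:

ΔE = ℏ/(2τ)
ΔE = (1.055e-34 J·s) / (2 × 6.495e-09 s)
ΔE = 8.118e-27 J = 50.671 neV

This natural linewidth limits the precision of spectroscopic measurements.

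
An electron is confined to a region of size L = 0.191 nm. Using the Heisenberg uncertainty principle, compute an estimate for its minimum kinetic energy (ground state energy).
261.094 meV

Using the uncertainty principle to estimate ground state energy:

1. The position uncertainty is approximately the confinement size:
   Δx ≈ L = 1.910e-10 m

2. From ΔxΔp ≥ ℏ/2, the minimum momentum uncertainty is:
   Δp ≈ ℏ/(2L) = 2.761e-25 kg·m/s

3. The kinetic energy is approximately:
   KE ≈ (Δp)²/(2m) = (2.761e-25)²/(2 × 9.109e-31 kg)
   KE ≈ 4.183e-20 J = 261.094 meV

This is an order-of-magnitude estimate of the ground state energy.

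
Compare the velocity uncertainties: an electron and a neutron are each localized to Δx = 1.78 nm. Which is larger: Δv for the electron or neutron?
The electron has the larger minimum velocity uncertainty, by a ratio of 1838.7.

For both particles, Δp_min = ℏ/(2Δx) = 2.962e-26 kg·m/s (same for both).

The velocity uncertainty is Δv = Δp/m:
- electron: Δv = 2.962e-26 / 9.109e-31 = 3.252e+04 m/s = 32.519 km/s
- neutron: Δv = 2.962e-26 / 1.675e-27 = 1.769e+01 m/s = 17.686 m/s

Ratio: 3.252e+04 / 1.769e+01 = 1838.7

The lighter particle has larger velocity uncertainty because Δv ∝ 1/m.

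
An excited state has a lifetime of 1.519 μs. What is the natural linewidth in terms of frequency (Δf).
52.388 kHz

Using the energy-time uncertainty principle and E = hf:
ΔEΔt ≥ ℏ/2
hΔf·Δt ≥ ℏ/2

The minimum frequency uncertainty is:
Δf = ℏ/(2hτ) = 1/(4πτ)
Δf = 1/(4π × 1.519e-06 s)
Δf = 5.239e+04 Hz = 52.388 kHz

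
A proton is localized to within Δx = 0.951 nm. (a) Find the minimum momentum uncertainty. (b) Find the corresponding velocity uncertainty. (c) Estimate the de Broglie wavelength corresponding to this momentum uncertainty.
(a) Δp_min = 5.545 × 10^-26 kg·m/s
(b) Δv_min = 33.149 m/s
(c) λ_dB = 11.951 nm

Step-by-step:

(a) From the uncertainty principle:
Δp_min = ℏ/(2Δx) = (1.055e-34 J·s)/(2 × 9.510e-10 m) = 5.545e-26 kg·m/s

(b) The velocity uncertainty:
Δv = Δp/m = (5.545e-26 kg·m/s)/(1.673e-27 kg) = 3.315e+01 m/s = 33.149 m/s

(c) The de Broglie wavelength for this momentum:
λ = h/p = (6.626e-34 J·s)/(5.545e-26 kg·m/s) = 1.195e-08 m = 11.951 nm

Note: The de Broglie wavelength is comparable to the localization size, as expected from wave-particle duality.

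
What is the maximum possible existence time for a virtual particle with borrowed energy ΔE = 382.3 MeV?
8.609 × 10^-25 s

Using the energy-time uncertainty principle:
ΔEΔt ≥ ℏ/2

For a virtual particle borrowing energy ΔE, the maximum lifetime is:
Δt_max = ℏ/(2ΔE)

Converting energy:
ΔE = 382.3 MeV = 6.125e-11 J

Δt_max = (1.055e-34 J·s) / (2 × 6.125e-11 J)
Δt_max = 8.609e-25 s = 8.609 × 10^-25 s

Virtual particles with higher borrowed energy exist for shorter times.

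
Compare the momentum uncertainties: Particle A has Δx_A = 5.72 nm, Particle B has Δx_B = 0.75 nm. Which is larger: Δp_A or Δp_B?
Particle B has the larger minimum momentum uncertainty, by a factor of 7.63.

For each particle, the minimum momentum uncertainty is Δp_min = ℏ/(2Δx):

Particle A: Δp_A = ℏ/(2×5.720e-09 m) = 9.218e-27 kg·m/s
Particle B: Δp_B = ℏ/(2×7.500e-10 m) = 7.030e-26 kg·m/s

Ratio: Δp_B/Δp_A = 7.63

Since Δp_min ∝ 1/Δx, the particle with smaller position uncertainty (B) has larger momentum uncertainty.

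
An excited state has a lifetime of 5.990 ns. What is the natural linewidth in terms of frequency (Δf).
13.285 MHz

Using the energy-time uncertainty principle and E = hf:
ΔEΔt ≥ ℏ/2
hΔf·Δt ≥ ℏ/2

The minimum frequency uncertainty is:
Δf = ℏ/(2hτ) = 1/(4πτ)
Δf = 1/(4π × 5.990e-09 s)
Δf = 1.329e+07 Hz = 13.285 MHz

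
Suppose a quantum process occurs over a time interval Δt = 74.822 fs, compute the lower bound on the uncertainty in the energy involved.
4.399 meV

Using the energy-time uncertainty principle:
ΔEΔt ≥ ℏ/2

The minimum uncertainty in energy is:
ΔE_min = ℏ/(2Δt)
ΔE_min = (1.055e-34 J·s) / (2 × 7.482e-14 s)
ΔE_min = 7.047e-22 J = 4.399 meV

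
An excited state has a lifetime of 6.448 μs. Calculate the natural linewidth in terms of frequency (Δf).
12.341 kHz

Using the energy-time uncertainty principle and E = hf:
ΔEΔt ≥ ℏ/2
hΔf·Δt ≥ ℏ/2

The minimum frequency uncertainty is:
Δf = ℏ/(2hτ) = 1/(4πτ)
Δf = 1/(4π × 6.448e-06 s)
Δf = 1.234e+04 Hz = 12.341 kHz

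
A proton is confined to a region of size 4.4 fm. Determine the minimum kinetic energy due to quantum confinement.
267.947 keV

Using the uncertainty principle:

1. Position uncertainty: Δx ≈ 4.400e-15 m
2. Minimum momentum uncertainty: Δp = ℏ/(2Δx) = 1.198e-20 kg·m/s
3. Minimum kinetic energy:
   KE = (Δp)²/(2m) = (1.198e-20)²/(2 × 1.673e-27 kg)
   KE = 4.293e-14 J = 267.947 keV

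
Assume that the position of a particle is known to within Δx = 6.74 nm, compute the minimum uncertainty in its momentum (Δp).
7.823 × 10^-27 kg·m/s

Using the Heisenberg uncertainty principle:
ΔxΔp ≥ ℏ/2

The minimum uncertainty in momentum is:
Δp_min = ℏ/(2Δx)
Δp_min = (1.055e-34 J·s) / (2 × 6.740e-09 m)
Δp_min = 7.823e-27 kg·m/s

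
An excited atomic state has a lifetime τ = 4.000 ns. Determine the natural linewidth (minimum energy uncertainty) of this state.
82.276 neV

Using the energy-time uncertainty principle:
ΔEΔt ≥ ℏ/2

The lifetime τ represents the time uncertainty Δt.
The natural linewidth (minimum energy uncertainty) is:

ΔE = ℏ/(2τ)
ΔE = (1.055e-34 J·s) / (2 × 4.000e-09 s)
ΔE = 1.318e-26 J = 82.276 neV

This natural linewidth limits the precision of spectroscopic measurements.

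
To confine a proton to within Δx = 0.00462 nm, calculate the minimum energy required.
243.036 meV

Localizing a particle requires giving it sufficient momentum uncertainty:

1. From uncertainty principle: Δp ≥ ℏ/(2Δx)
   Δp_min = (1.055e-34 J·s) / (2 × 4.620e-12 m)
   Δp_min = 1.141e-23 kg·m/s

2. This momentum uncertainty corresponds to kinetic energy:
   KE ≈ (Δp)²/(2m) = (1.141e-23)²/(2 × 1.673e-27 kg)
   KE = 3.894e-20 J = 243.036 meV

Tighter localization requires more energy.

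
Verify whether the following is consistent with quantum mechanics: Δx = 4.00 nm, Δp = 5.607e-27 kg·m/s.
No, it violates the uncertainty principle (impossible measurement).

Calculate the product ΔxΔp:
ΔxΔp = (4.000e-09 m) × (5.607e-27 kg·m/s)
ΔxΔp = 2.243e-35 J·s

Compare to the minimum allowed value ℏ/2:
ℏ/2 = 5.273e-35 J·s

Since ΔxΔp = 2.243e-35 J·s < 5.273e-35 J·s = ℏ/2,
the measurement violates the uncertainty principle.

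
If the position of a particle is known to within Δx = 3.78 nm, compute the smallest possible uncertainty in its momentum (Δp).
1.395 × 10^-26 kg·m/s

Using the Heisenberg uncertainty principle:
ΔxΔp ≥ ℏ/2

The minimum uncertainty in momentum is:
Δp_min = ℏ/(2Δx)
Δp_min = (1.055e-34 J·s) / (2 × 3.780e-09 m)
Δp_min = 1.395e-26 kg·m/s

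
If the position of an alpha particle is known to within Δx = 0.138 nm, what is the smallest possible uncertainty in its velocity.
57.504 m/s

Using the Heisenberg uncertainty principle and Δp = mΔv:
ΔxΔp ≥ ℏ/2
Δx(mΔv) ≥ ℏ/2

The minimum uncertainty in velocity is:
Δv_min = ℏ/(2mΔx)
Δv_min = (1.055e-34 J·s) / (2 × 6.645e-27 kg × 1.380e-10 m)
Δv_min = 5.750e+01 m/s = 57.504 m/s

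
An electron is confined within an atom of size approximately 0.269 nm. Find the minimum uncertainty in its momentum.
1.960 × 10^-25 kg·m/s

Using the Heisenberg uncertainty principle:
ΔxΔp ≥ ℏ/2

With Δx ≈ L = 2.690e-10 m (the confinement size):
Δp_min = ℏ/(2Δx)
Δp_min = (1.055e-34 J·s) / (2 × 2.690e-10 m)
Δp_min = 1.960e-25 kg·m/s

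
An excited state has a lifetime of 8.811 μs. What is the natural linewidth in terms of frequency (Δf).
9.032 kHz

Using the energy-time uncertainty principle and E = hf:
ΔEΔt ≥ ℏ/2
hΔf·Δt ≥ ℏ/2

The minimum frequency uncertainty is:
Δf = ℏ/(2hτ) = 1/(4πτ)
Δf = 1/(4π × 8.811e-06 s)
Δf = 9.032e+03 Hz = 9.032 kHz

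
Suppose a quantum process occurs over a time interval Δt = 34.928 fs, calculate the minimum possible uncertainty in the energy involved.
9.422 meV

Using the energy-time uncertainty principle:
ΔEΔt ≥ ℏ/2

The minimum uncertainty in energy is:
ΔE_min = ℏ/(2Δt)
ΔE_min = (1.055e-34 J·s) / (2 × 3.493e-14 s)
ΔE_min = 1.510e-21 J = 9.422 meV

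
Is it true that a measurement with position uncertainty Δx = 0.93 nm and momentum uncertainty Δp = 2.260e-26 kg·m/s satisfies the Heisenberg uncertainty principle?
No, it violates the uncertainty principle (impossible measurement).

Calculate the product ΔxΔp:
ΔxΔp = (9.300e-10 m) × (2.260e-26 kg·m/s)
ΔxΔp = 2.102e-35 J·s

Compare to the minimum allowed value ℏ/2:
ℏ/2 = 5.273e-35 J·s

Since ΔxΔp = 2.102e-35 J·s < 5.273e-35 J·s = ℏ/2,
the measurement violates the uncertainty principle.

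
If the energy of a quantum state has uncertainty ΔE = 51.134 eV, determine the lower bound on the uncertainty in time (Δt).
6.436 as

Using the energy-time uncertainty principle:
ΔEΔt ≥ ℏ/2

The minimum uncertainty in time is:
Δt_min = ℏ/(2ΔE)
Δt_min = (1.055e-34 J·s) / (2 × 8.193e-18 J)
Δt_min = 6.436e-18 s = 6.436 as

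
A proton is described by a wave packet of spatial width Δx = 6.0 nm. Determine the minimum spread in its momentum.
8.788 × 10^-27 kg·m/s

For a wave packet, the spatial width Δx and momentum spread Δp are related by the uncertainty principle:
ΔxΔp ≥ ℏ/2

The minimum momentum spread is:
Δp_min = ℏ/(2Δx)
Δp_min = (1.055e-34 J·s) / (2 × 6.000e-09 m)
Δp_min = 8.788e-27 kg·m/s

A wave packet cannot have both a well-defined position and well-defined momentum.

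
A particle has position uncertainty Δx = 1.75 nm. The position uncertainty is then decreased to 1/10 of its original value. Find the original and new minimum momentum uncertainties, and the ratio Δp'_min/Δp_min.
Original Δp_min = 3.013 × 10^-26 kg·m/s; new Δp'_min = 3.013 × 10^-25 kg·m/s; ratio Δp'_min/Δp_min = 10.

From the uncertainty principle ΔxΔp ≥ ℏ/2, the minimum momentum uncertainty is Δp_min = ℏ/(2Δx).

Original (Δx = 1.75 nm = 1.750e-09 m):
Δp_min = (1.055e-34 J·s)/(2 × 1.750e-09 m) = 3.013e-26 kg·m/s

When Δx → (1/10)Δx:
Δp'_min = ℏ/(2 × (1/10)Δx) = 10 × ℏ/(2Δx) = 10 × Δp_min
Δp'_min = 10 × 3.013e-26 kg·m/s = 3.013e-25 kg·m/s

Since Δp_min ∝ 1/Δx, when Δx is decreased to 1/10 of its original value, Δp_min increases to 10 times its original value.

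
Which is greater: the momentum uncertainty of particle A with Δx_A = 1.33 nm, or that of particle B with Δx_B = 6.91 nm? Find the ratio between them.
Particle A has the larger minimum momentum uncertainty, by a factor of 5.20.

For each particle, the minimum momentum uncertainty is Δp_min = ℏ/(2Δx):

Particle A: Δp_A = ℏ/(2×1.330e-09 m) = 3.965e-26 kg·m/s
Particle B: Δp_B = ℏ/(2×6.910e-09 m) = 7.631e-27 kg·m/s

Ratio: Δp_A/Δp_B = 5.20

Since Δp_min ∝ 1/Δx, the particle with smaller position uncertainty (A) has larger momentum uncertainty.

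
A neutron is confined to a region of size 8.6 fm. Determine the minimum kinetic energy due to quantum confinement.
70.042 keV

Using the uncertainty principle:

1. Position uncertainty: Δx ≈ 8.600e-15 m
2. Minimum momentum uncertainty: Δp = ℏ/(2Δx) = 6.131e-21 kg·m/s
3. Minimum kinetic energy:
   KE = (Δp)²/(2m) = (6.131e-21)²/(2 × 1.675e-27 kg)
   KE = 1.122e-14 J = 70.042 keV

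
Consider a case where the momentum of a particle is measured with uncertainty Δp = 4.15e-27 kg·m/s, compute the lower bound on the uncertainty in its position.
12.706 nm

Using the Heisenberg uncertainty principle:
ΔxΔp ≥ ℏ/2

The minimum uncertainty in position is:
Δx_min = ℏ/(2Δp)
Δx_min = (1.055e-34 J·s) / (2 × 4.150e-27 kg·m/s)
Δx_min = 1.271e-08 m = 12.706 nm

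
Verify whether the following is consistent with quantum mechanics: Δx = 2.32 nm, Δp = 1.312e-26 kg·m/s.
No, it violates the uncertainty principle (impossible measurement).

Calculate the product ΔxΔp:
ΔxΔp = (2.320e-09 m) × (1.312e-26 kg·m/s)
ΔxΔp = 3.044e-35 J·s

Compare to the minimum allowed value ℏ/2:
ℏ/2 = 5.273e-35 J·s

Since ΔxΔp = 3.044e-35 J·s < 5.273e-35 J·s = ℏ/2,
the measurement violates the uncertainty principle.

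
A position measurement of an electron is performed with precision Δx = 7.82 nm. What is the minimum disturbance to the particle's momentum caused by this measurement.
6.743 × 10^-27 kg·m/s

The uncertainty principle implies that measuring position disturbs momentum:
ΔxΔp ≥ ℏ/2

When we measure position with precision Δx, we necessarily introduce a momentum uncertainty:
Δp ≥ ℏ/(2Δx)
Δp_min = (1.055e-34 J·s) / (2 × 7.820e-09 m)
Δp_min = 6.743e-27 kg·m/s

The more precisely we measure position, the greater the momentum disturbance.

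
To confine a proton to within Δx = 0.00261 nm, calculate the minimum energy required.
761.506 meV

Localizing a particle requires giving it sufficient momentum uncertainty:

1. From uncertainty principle: Δp ≥ ℏ/(2Δx)
   Δp_min = (1.055e-34 J·s) / (2 × 2.610e-12 m)
   Δp_min = 2.020e-23 kg·m/s

2. This momentum uncertainty corresponds to kinetic energy:
   KE ≈ (Δp)²/(2m) = (2.020e-23)²/(2 × 1.673e-27 kg)
   KE = 1.220e-19 J = 761.506 meV

Tighter localization requires more energy.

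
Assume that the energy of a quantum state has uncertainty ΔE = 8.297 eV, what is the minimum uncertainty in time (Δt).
39.666 as

Using the energy-time uncertainty principle:
ΔEΔt ≥ ℏ/2

The minimum uncertainty in time is:
Δt_min = ℏ/(2ΔE)
Δt_min = (1.055e-34 J·s) / (2 × 1.329e-18 J)
Δt_min = 3.967e-17 s = 39.666 as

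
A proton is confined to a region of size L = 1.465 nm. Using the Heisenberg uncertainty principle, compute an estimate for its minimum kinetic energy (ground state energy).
2.417 μeV

Using the uncertainty principle to estimate ground state energy:

1. The position uncertainty is approximately the confinement size:
   Δx ≈ L = 1.465e-09 m

2. From ΔxΔp ≥ ℏ/2, the minimum momentum uncertainty is:
   Δp ≈ ℏ/(2L) = 3.599e-26 kg·m/s

3. The kinetic energy is approximately:
   KE ≈ (Δp)²/(2m) = (3.599e-26)²/(2 × 1.673e-27 kg)
   KE ≈ 3.872e-25 J = 2.417 μeV

This is an order-of-magnitude estimate of the ground state energy.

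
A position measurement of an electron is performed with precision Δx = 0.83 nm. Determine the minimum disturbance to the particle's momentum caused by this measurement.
6.353 × 10^-26 kg·m/s

The uncertainty principle implies that measuring position disturbs momentum:
ΔxΔp ≥ ℏ/2

When we measure position with precision Δx, we necessarily introduce a momentum uncertainty:
Δp ≥ ℏ/(2Δx)
Δp_min = (1.055e-34 J·s) / (2 × 8.300e-10 m)
Δp_min = 6.353e-26 kg·m/s

The more precisely we measure position, the greater the momentum disturbance.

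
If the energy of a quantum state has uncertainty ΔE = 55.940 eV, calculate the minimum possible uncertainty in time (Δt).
5.883 as

Using the energy-time uncertainty principle:
ΔEΔt ≥ ℏ/2

The minimum uncertainty in time is:
Δt_min = ℏ/(2ΔE)
Δt_min = (1.055e-34 J·s) / (2 × 8.963e-18 J)
Δt_min = 5.883e-18 s = 5.883 as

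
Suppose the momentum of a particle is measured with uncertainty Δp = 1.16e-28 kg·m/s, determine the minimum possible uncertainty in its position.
454.557 nm

Using the Heisenberg uncertainty principle:
ΔxΔp ≥ ℏ/2

The minimum uncertainty in position is:
Δx_min = ℏ/(2Δp)
Δx_min = (1.055e-34 J·s) / (2 × 1.160e-28 kg·m/s)
Δx_min = 4.546e-07 m = 454.557 nm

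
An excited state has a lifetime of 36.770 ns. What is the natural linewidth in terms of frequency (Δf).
2.164 MHz

Using the energy-time uncertainty principle and E = hf:
ΔEΔt ≥ ℏ/2
hΔf·Δt ≥ ℏ/2

The minimum frequency uncertainty is:
Δf = ℏ/(2hτ) = 1/(4πτ)
Δf = 1/(4π × 3.677e-08 s)
Δf = 2.164e+06 Hz = 2.164 MHz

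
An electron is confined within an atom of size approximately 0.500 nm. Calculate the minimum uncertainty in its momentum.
1.055 × 10^-25 kg·m/s

Using the Heisenberg uncertainty principle:
ΔxΔp ≥ ℏ/2

With Δx ≈ L = 5.000e-10 m (the confinement size):
Δp_min = ℏ/(2Δx)
Δp_min = (1.055e-34 J·s) / (2 × 5.000e-10 m)
Δp_min = 1.055e-25 kg·m/s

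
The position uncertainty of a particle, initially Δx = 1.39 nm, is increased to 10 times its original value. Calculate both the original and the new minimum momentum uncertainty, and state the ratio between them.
Original Δp_min = 3.793 × 10^-26 kg·m/s; new Δp'_min = 3.793 × 10^-27 kg·m/s; ratio Δp'_min/Δp_min = 1/10.

From the uncertainty principle ΔxΔp ≥ ℏ/2, the minimum momentum uncertainty is Δp_min = ℏ/(2Δx).

Original (Δx = 1.39 nm = 1.390e-09 m):
Δp_min = (1.055e-34 J·s)/(2 × 1.390e-09 m) = 3.793e-26 kg·m/s

When Δx → 10Δx:
Δp'_min = ℏ/(2 × 10Δx) = (1/10) × ℏ/(2Δx) = (1/10) × Δp_min
Δp'_min = 1/10 × 3.793e-26 kg·m/s = 3.793e-27 kg·m/s

Since Δp_min ∝ 1/Δx, when Δx is increased to 10 times its original value, Δp_min decreases to 1/10 of its original value.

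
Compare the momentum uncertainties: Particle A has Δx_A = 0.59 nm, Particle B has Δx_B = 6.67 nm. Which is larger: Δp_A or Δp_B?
Particle A has the larger minimum momentum uncertainty, by a factor of 11.31.

For each particle, the minimum momentum uncertainty is Δp_min = ℏ/(2Δx):

Particle A: Δp_A = ℏ/(2×5.900e-10 m) = 8.937e-26 kg·m/s
Particle B: Δp_B = ℏ/(2×6.670e-09 m) = 7.905e-27 kg·m/s

Ratio: Δp_A/Δp_B = 11.31

Since Δp_min ∝ 1/Δx, the particle with smaller position uncertainty (A) has larger momentum uncertainty.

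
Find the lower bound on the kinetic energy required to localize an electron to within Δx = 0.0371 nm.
6.920 eV

Localizing a particle requires giving it sufficient momentum uncertainty:

1. From uncertainty principle: Δp ≥ ℏ/(2Δx)
   Δp_min = (1.055e-34 J·s) / (2 × 3.710e-11 m)
   Δp_min = 1.421e-24 kg·m/s

2. This momentum uncertainty corresponds to kinetic energy:
   KE ≈ (Δp)²/(2m) = (1.421e-24)²/(2 × 9.109e-31 kg)
   KE = 1.109e-18 J = 6.920 eV

Tighter localization requires more energy.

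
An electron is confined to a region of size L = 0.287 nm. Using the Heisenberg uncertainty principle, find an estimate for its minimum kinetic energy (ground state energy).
115.638 meV

Using the uncertainty principle to estimate ground state energy:

1. The position uncertainty is approximately the confinement size:
   Δx ≈ L = 2.870e-10 m

2. From ΔxΔp ≥ ℏ/2, the minimum momentum uncertainty is:
   Δp ≈ ℏ/(2L) = 1.837e-25 kg·m/s

3. The kinetic energy is approximately:
   KE ≈ (Δp)²/(2m) = (1.837e-25)²/(2 × 9.109e-31 kg)
   KE ≈ 1.853e-20 J = 115.638 meV

This is an order-of-magnitude estimate of the ground state energy.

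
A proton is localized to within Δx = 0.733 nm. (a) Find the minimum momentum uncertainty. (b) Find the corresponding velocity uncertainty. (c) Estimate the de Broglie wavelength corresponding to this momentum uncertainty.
(a) Δp_min = 7.194 × 10^-26 kg·m/s
(b) Δv_min = 43.008 m/s
(c) λ_dB = 9.211 nm

Step-by-step:

(a) From the uncertainty principle:
Δp_min = ℏ/(2Δx) = (1.055e-34 J·s)/(2 × 7.330e-10 m) = 7.194e-26 kg·m/s

(b) The velocity uncertainty:
Δv = Δp/m = (7.194e-26 kg·m/s)/(1.673e-27 kg) = 4.301e+01 m/s = 43.008 m/s

(c) The de Broglie wavelength for this momentum:
λ = h/p = (6.626e-34 J·s)/(7.194e-26 kg·m/s) = 9.211e-09 m = 9.211 nm

Note: The de Broglie wavelength is comparable to the localization size, as expected from wave-particle duality.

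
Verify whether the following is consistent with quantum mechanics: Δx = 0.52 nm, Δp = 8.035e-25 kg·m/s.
Yes, it satisfies the uncertainty principle.

Calculate the product ΔxΔp:
ΔxΔp = (5.200e-10 m) × (8.035e-25 kg·m/s)
ΔxΔp = 4.178e-34 J·s

Compare to the minimum allowed value ℏ/2:
ℏ/2 = 5.273e-35 J·s

Since ΔxΔp = 4.178e-34 J·s ≥ 5.273e-35 J·s = ℏ/2,
the measurement satisfies the uncertainty principle.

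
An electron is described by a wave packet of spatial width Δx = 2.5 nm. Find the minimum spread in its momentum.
2.109 × 10^-26 kg·m/s

For a wave packet, the spatial width Δx and momentum spread Δp are related by the uncertainty principle:
ΔxΔp ≥ ℏ/2

The minimum momentum spread is:
Δp_min = ℏ/(2Δx)
Δp_min = (1.055e-34 J·s) / (2 × 2.500e-09 m)
Δp_min = 2.109e-26 kg·m/s

A wave packet cannot have both a well-defined position and well-defined momentum.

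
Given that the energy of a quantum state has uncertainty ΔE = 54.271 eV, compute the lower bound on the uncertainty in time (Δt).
6.064 as

Using the energy-time uncertainty principle:
ΔEΔt ≥ ℏ/2

The minimum uncertainty in time is:
Δt_min = ℏ/(2ΔE)
Δt_min = (1.055e-34 J·s) / (2 × 8.695e-18 J)
Δt_min = 6.064e-18 s = 6.064 as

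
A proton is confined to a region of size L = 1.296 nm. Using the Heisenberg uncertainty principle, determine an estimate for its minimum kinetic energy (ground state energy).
3.088 μeV

Using the uncertainty principle to estimate ground state energy:

1. The position uncertainty is approximately the confinement size:
   Δx ≈ L = 1.296e-09 m

2. From ΔxΔp ≥ ℏ/2, the minimum momentum uncertainty is:
   Δp ≈ ℏ/(2L) = 4.069e-26 kg·m/s

3. The kinetic energy is approximately:
   KE ≈ (Δp)²/(2m) = (4.069e-26)²/(2 × 1.673e-27 kg)
   KE ≈ 4.948e-25 J = 3.088 μeV

This is an order-of-magnitude estimate of the ground state energy.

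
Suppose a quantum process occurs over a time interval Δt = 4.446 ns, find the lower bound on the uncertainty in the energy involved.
74.023 neV

Using the energy-time uncertainty principle:
ΔEΔt ≥ ℏ/2

The minimum uncertainty in energy is:
ΔE_min = ℏ/(2Δt)
ΔE_min = (1.055e-34 J·s) / (2 × 4.446e-09 s)
ΔE_min = 1.186e-26 J = 74.023 neV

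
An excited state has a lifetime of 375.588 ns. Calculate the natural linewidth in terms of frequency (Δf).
211.874 kHz

Using the energy-time uncertainty principle and E = hf:
ΔEΔt ≥ ℏ/2
hΔf·Δt ≥ ℏ/2

The minimum frequency uncertainty is:
Δf = ℏ/(2hτ) = 1/(4πτ)
Δf = 1/(4π × 3.756e-07 s)
Δf = 2.119e+05 Hz = 211.874 kHz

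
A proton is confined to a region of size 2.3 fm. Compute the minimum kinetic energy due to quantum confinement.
980.615 keV

Using the uncertainty principle:

1. Position uncertainty: Δx ≈ 2.300e-15 m
2. Minimum momentum uncertainty: Δp = ℏ/(2Δx) = 2.293e-20 kg·m/s
3. Minimum kinetic energy:
   KE = (Δp)²/(2m) = (2.293e-20)²/(2 × 1.673e-27 kg)
   KE = 1.571e-13 J = 980.615 keV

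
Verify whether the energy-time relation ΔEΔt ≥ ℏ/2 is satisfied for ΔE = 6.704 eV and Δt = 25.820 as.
No, it violates the uncertainty relation.

Calculate the product ΔEΔt:
ΔE = 6.704 eV = 1.074e-18 J
ΔEΔt = (1.074e-18 J) × (2.582e-17 s)
ΔEΔt = 2.773e-35 J·s

Compare to the minimum allowed value ℏ/2:
ℏ/2 = 5.273e-35 J·s

Since ΔEΔt = 2.773e-35 J·s < 5.273e-35 J·s = ℏ/2,
this violates the uncertainty relation.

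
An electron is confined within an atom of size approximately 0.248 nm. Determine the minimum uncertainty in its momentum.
2.126 × 10^-25 kg·m/s

Using the Heisenberg uncertainty principle:
ΔxΔp ≥ ℏ/2

With Δx ≈ L = 2.480e-10 m (the confinement size):
Δp_min = ℏ/(2Δx)
Δp_min = (1.055e-34 J·s) / (2 × 2.480e-10 m)
Δp_min = 2.126e-25 kg·m/s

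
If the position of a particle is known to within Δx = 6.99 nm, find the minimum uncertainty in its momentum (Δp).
7.543 × 10^-27 kg·m/s

Using the Heisenberg uncertainty principle:
ΔxΔp ≥ ℏ/2

The minimum uncertainty in momentum is:
Δp_min = ℏ/(2Δx)
Δp_min = (1.055e-34 J·s) / (2 × 6.990e-09 m)
Δp_min = 7.543e-27 kg·m/s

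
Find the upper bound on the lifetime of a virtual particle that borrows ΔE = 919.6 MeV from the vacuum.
3.579 × 10^-25 s

Using the energy-time uncertainty principle:
ΔEΔt ≥ ℏ/2

For a virtual particle borrowing energy ΔE, the maximum lifetime is:
Δt_max = ℏ/(2ΔE)

Converting energy:
ΔE = 919.6 MeV = 1.473e-10 J

Δt_max = (1.055e-34 J·s) / (2 × 1.473e-10 J)
Δt_max = 3.579e-25 s = 3.579 × 10^-25 s

Virtual particles with higher borrowed energy exist for shorter times.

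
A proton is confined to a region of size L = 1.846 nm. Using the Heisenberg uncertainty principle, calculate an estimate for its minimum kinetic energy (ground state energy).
1.522 μeV

Using the uncertainty principle to estimate ground state energy:

1. The position uncertainty is approximately the confinement size:
   Δx ≈ L = 1.846e-09 m

2. From ΔxΔp ≥ ℏ/2, the minimum momentum uncertainty is:
   Δp ≈ ℏ/(2L) = 2.856e-26 kg·m/s

3. The kinetic energy is approximately:
   KE ≈ (Δp)²/(2m) = (2.856e-26)²/(2 × 1.673e-27 kg)
   KE ≈ 2.439e-25 J = 1.522 μeV

This is an order-of-magnitude estimate of the ground state energy.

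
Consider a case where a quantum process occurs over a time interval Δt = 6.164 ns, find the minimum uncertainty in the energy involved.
53.392 neV

Using the energy-time uncertainty principle:
ΔEΔt ≥ ℏ/2

The minimum uncertainty in energy is:
ΔE_min = ℏ/(2Δt)
ΔE_min = (1.055e-34 J·s) / (2 × 6.164e-09 s)
ΔE_min = 8.554e-27 J = 53.392 neV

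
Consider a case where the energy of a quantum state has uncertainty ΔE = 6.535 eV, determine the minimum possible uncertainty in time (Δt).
50.361 as

Using the energy-time uncertainty principle:
ΔEΔt ≥ ℏ/2

The minimum uncertainty in time is:
Δt_min = ℏ/(2ΔE)
Δt_min = (1.055e-34 J·s) / (2 × 1.047e-18 J)
Δt_min = 5.036e-17 s = 50.361 as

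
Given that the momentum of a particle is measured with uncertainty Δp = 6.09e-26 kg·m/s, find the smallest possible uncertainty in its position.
865.823 pm

Using the Heisenberg uncertainty principle:
ΔxΔp ≥ ℏ/2

The minimum uncertainty in position is:
Δx_min = ℏ/(2Δp)
Δx_min = (1.055e-34 J·s) / (2 × 6.090e-26 kg·m/s)
Δx_min = 8.658e-10 m = 865.823 pm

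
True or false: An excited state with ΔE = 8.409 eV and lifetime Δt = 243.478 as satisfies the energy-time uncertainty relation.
Yes, it satisfies the uncertainty relation.

Calculate the product ΔEΔt:
ΔE = 8.409 eV = 1.347e-18 J
ΔEΔt = (1.347e-18 J) × (2.435e-16 s)
ΔEΔt = 3.280e-34 J·s

Compare to the minimum allowed value ℏ/2:
ℏ/2 = 5.273e-35 J·s

Since ΔEΔt = 3.280e-34 J·s ≥ 5.273e-35 J·s = ℏ/2,
this satisfies the uncertainty relation.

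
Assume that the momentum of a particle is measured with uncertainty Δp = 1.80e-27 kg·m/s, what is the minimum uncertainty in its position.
29.294 nm

Using the Heisenberg uncertainty principle:
ΔxΔp ≥ ℏ/2

The minimum uncertainty in position is:
Δx_min = ℏ/(2Δp)
Δx_min = (1.055e-34 J·s) / (2 × 1.800e-27 kg·m/s)
Δx_min = 2.929e-08 m = 29.294 nm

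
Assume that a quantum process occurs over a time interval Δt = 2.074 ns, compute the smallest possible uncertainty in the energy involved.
158.682 neV

Using the energy-time uncertainty principle:
ΔEΔt ≥ ℏ/2

The minimum uncertainty in energy is:
ΔE_min = ℏ/(2Δt)
ΔE_min = (1.055e-34 J·s) / (2 × 2.074e-09 s)
ΔE_min = 2.542e-26 J = 158.682 neV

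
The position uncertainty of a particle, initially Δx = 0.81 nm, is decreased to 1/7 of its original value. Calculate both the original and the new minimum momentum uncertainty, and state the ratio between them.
Original Δp_min = 6.510 × 10^-26 kg·m/s; new Δp'_min = 4.557 × 10^-25 kg·m/s; ratio Δp'_min/Δp_min = 7.

From the uncertainty principle ΔxΔp ≥ ℏ/2, the minimum momentum uncertainty is Δp_min = ℏ/(2Δx).

Original (Δx = 0.81 nm = 8.100e-10 m):
Δp_min = (1.055e-34 J·s)/(2 × 8.100e-10 m) = 6.510e-26 kg·m/s

When Δx → (1/7)Δx:
Δp'_min = ℏ/(2 × (1/7)Δx) = 7 × ℏ/(2Δx) = 7 × Δp_min
Δp'_min = 7 × 6.510e-26 kg·m/s = 4.557e-25 kg·m/s

Since Δp_min ∝ 1/Δx, when Δx is decreased to 1/7 of its original value, Δp_min increases to 7 times its original value.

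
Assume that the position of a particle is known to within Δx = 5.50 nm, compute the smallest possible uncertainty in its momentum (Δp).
9.587 × 10^-27 kg·m/s

Using the Heisenberg uncertainty principle:
ΔxΔp ≥ ℏ/2

The minimum uncertainty in momentum is:
Δp_min = ℏ/(2Δx)
Δp_min = (1.055e-34 J·s) / (2 × 5.500e-09 m)
Δp_min = 9.587e-27 kg·m/s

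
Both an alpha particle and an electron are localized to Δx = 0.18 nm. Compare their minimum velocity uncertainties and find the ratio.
The electron has the larger minimum velocity uncertainty, by a ratio of 7294.3.

For both particles, Δp_min = ℏ/(2Δx) = 2.929e-25 kg·m/s (same for both).

The velocity uncertainty is Δv = Δp/m:
- alpha particle: Δv = 2.929e-25 / 6.645e-27 = 4.409e+01 m/s = 44.086 m/s
- electron: Δv = 2.929e-25 / 9.109e-31 = 3.216e+05 m/s = 321.577 km/s

Ratio: 3.216e+05 / 4.409e+01 = 7294.3

The lighter particle has larger velocity uncertainty because Δv ∝ 1/m.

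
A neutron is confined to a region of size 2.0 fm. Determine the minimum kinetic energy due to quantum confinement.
1.295 MeV

Using the uncertainty principle:

1. Position uncertainty: Δx ≈ 2.000e-15 m
2. Minimum momentum uncertainty: Δp = ℏ/(2Δx) = 2.636e-20 kg·m/s
3. Minimum kinetic energy:
   KE = (Δp)²/(2m) = (2.636e-20)²/(2 × 1.675e-27 kg)
   KE = 2.075e-13 J = 1.295 MeV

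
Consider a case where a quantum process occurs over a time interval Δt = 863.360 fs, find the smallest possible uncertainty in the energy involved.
381.192 μeV

Using the energy-time uncertainty principle:
ΔEΔt ≥ ℏ/2

The minimum uncertainty in energy is:
ΔE_min = ℏ/(2Δt)
ΔE_min = (1.055e-34 J·s) / (2 × 8.634e-13 s)
ΔE_min = 6.107e-23 J = 381.192 μeV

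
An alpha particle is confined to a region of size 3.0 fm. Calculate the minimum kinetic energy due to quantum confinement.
145.090 keV

Using the uncertainty principle:

1. Position uncertainty: Δx ≈ 3.000e-15 m
2. Minimum momentum uncertainty: Δp = ℏ/(2Δx) = 1.758e-20 kg·m/s
3. Minimum kinetic energy:
   KE = (Δp)²/(2m) = (1.758e-20)²/(2 × 6.645e-27 kg)
   KE = 2.325e-14 J = 145.090 keV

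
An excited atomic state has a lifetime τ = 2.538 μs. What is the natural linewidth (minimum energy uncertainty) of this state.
129.671 peV

Using the energy-time uncertainty principle:
ΔEΔt ≥ ℏ/2

The lifetime τ represents the time uncertainty Δt.
The natural linewidth (minimum energy uncertainty) is:

ΔE = ℏ/(2τ)
ΔE = (1.055e-34 J·s) / (2 × 2.538e-06 s)
ΔE = 2.078e-29 J = 129.671 peV

This natural linewidth limits the precision of spectroscopic measurements.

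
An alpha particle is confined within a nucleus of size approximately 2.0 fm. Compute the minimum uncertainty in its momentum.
2.636 × 10^-20 kg·m/s

Using the Heisenberg uncertainty principle:
ΔxΔp ≥ ℏ/2

With Δx ≈ L = 2.000e-15 m (the confinement size):
Δp_min = ℏ/(2Δx)
Δp_min = (1.055e-34 J·s) / (2 × 2.000e-15 m)
Δp_min = 2.636e-20 kg·m/s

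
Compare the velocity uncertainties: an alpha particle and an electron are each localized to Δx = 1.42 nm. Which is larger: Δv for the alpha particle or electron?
The electron has the larger minimum velocity uncertainty, by a ratio of 7294.3.

For both particles, Δp_min = ℏ/(2Δx) = 3.713e-26 kg·m/s (same for both).

The velocity uncertainty is Δv = Δp/m:
- alpha particle: Δv = 3.713e-26 / 6.645e-27 = 5.588e+00 m/s = 5.588 m/s
- electron: Δv = 3.713e-26 / 9.109e-31 = 4.076e+04 m/s = 40.763 km/s

Ratio: 4.076e+04 / 5.588e+00 = 7294.3

The lighter particle has larger velocity uncertainty because Δv ∝ 1/m.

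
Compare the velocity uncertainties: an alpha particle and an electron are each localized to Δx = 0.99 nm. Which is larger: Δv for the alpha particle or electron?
The electron has the larger minimum velocity uncertainty, by a ratio of 7294.3.

For both particles, Δp_min = ℏ/(2Δx) = 5.326e-26 kg·m/s (same for both).

The velocity uncertainty is Δv = Δp/m:
- alpha particle: Δv = 5.326e-26 / 6.645e-27 = 8.016e+00 m/s = 8.016 m/s
- electron: Δv = 5.326e-26 / 9.109e-31 = 5.847e+04 m/s = 58.469 km/s

Ratio: 5.847e+04 / 8.016e+00 = 7294.3

The lighter particle has larger velocity uncertainty because Δv ∝ 1/m.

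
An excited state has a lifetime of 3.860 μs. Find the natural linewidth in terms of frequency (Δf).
20.616 kHz

Using the energy-time uncertainty principle and E = hf:
ΔEΔt ≥ ℏ/2
hΔf·Δt ≥ ℏ/2

The minimum frequency uncertainty is:
Δf = ℏ/(2hτ) = 1/(4πτ)
Δf = 1/(4π × 3.860e-06 s)
Δf = 2.062e+04 Hz = 20.616 kHz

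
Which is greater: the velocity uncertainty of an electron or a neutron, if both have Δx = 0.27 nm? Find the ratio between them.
The electron has the larger minimum velocity uncertainty, by a ratio of 1838.7.

For both particles, Δp_min = ℏ/(2Δx) = 1.953e-25 kg·m/s (same for both).

The velocity uncertainty is Δv = Δp/m:
- electron: Δv = 1.953e-25 / 9.109e-31 = 2.144e+05 m/s = 214.385 km/s
- neutron: Δv = 1.953e-25 / 1.675e-27 = 1.166e+02 m/s = 116.597 m/s

Ratio: 2.144e+05 / 1.166e+02 = 1838.7

The lighter particle has larger velocity uncertainty because Δv ∝ 1/m.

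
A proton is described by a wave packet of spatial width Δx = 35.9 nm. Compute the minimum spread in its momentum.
1.469 × 10^-27 kg·m/s

For a wave packet, the spatial width Δx and momentum spread Δp are related by the uncertainty principle:
ΔxΔp ≥ ℏ/2

The minimum momentum spread is:
Δp_min = ℏ/(2Δx)
Δp_min = (1.055e-34 J·s) / (2 × 3.590e-08 m)
Δp_min = 1.469e-27 kg·m/s

A wave packet cannot have both a well-defined position and well-defined momentum.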